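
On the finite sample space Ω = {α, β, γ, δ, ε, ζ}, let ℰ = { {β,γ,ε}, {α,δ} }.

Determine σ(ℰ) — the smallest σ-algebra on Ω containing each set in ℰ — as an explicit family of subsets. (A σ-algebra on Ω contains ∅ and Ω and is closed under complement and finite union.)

σ(ℰ) (8 sets): { ∅, {ζ}, {α,δ}, {α,δ,ζ}, {β,γ,ε}, {β,γ,ε,ζ}, {α,β,γ,δ,ε}, Ω }

Check:
Take S₀ = ℰ ∪ {∅, Ω} = { ∅, {α,δ}, {β,γ,ε}, Ω }.
Round 1. New:
  {α,δ,ζ}  = complement {β,γ,ε}
  {β,γ,ε,ζ}  = complement {α,δ}
  {α,β,γ,δ,ε}  = {β,γ,ε} ∪ {α,δ}
  — 7 sets.
Round 2 (1 new):
  {ζ}  = complement {α,β,γ,δ,ε}
  — 8 sets.
Round 3: stable.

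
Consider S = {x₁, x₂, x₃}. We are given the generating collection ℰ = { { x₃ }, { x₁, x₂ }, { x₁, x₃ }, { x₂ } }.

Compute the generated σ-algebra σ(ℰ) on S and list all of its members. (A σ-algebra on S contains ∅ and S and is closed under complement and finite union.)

Start: ℰ ∪ {∅, S} = { ∅, { x₂ }, { x₃ }, { x₁, x₂ }, { x₁, x₃ }, S }.
Pass 1: 1 new —
  { x₂, x₃ }  = { x₃ } ∪ { x₂ }
Pass 2 adds 1:
  { x₁ }  = S∖{ x₂, x₃ }
Pass 3: already closed under ᶜ and ∪.

Therefore σ(ℰ) = { ∅, { x₁ }, { x₂ }, { x₃ }, { x₁, x₂ }, { x₁, x₃ }, { x₂, x₃ }, S } (|σ(ℰ)| = 8).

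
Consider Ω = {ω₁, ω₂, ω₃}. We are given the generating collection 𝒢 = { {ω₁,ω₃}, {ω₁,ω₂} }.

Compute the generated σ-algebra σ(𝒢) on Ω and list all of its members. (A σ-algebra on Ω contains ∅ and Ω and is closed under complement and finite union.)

|σ(𝒢)| = 8.  σ(𝒢) = { ∅, {ω₁}, {ω₂}, {ω₃}, {ω₁,ω₂}, {ω₁,ω₃}, {ω₂,ω₃}, Ω }

Trace:
Seed the family with 𝒢 together with ∅ and Ω: { ∅, {ω₁,ω₂}, {ω₁,ω₃}, Ω }.
Iteration 1. New:
  {ω₂}  = complement {ω₁,ω₃}
  {ω₃}  = complement {ω₁,ω₂}
  [6 total]
Iteration 2 (1 new):
  {ω₂,ω₃}  = {ω₃} ∪ {ω₂}
  [7 total]
Iteration 3: 1 new —
  {ω₁}  = complement {ω₂,ω₃}
  [8 total]
Iteration 4: closed — nothing new.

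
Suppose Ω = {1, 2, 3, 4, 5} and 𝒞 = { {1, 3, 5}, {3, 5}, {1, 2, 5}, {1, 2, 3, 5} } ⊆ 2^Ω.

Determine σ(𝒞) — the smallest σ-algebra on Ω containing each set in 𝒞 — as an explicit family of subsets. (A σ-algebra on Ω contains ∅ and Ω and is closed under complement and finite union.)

Take S₀ = 𝒞 ∪ {∅, Ω} = { {}, {3, 5}, {1, 2, 5}, {1, 3, 5}, {1, 2, 3, 5}, Ω }.
Step 1: 4 new —
  {4}  = ᶜ of {1, 2, 3, 5}
  {2, 4}  = ᶜ of {1, 3, 5}
  {3, 4}  = ᶜ of {1, 2, 5}
  {1, 2, 4}  = ᶜ of {3, 5}
  [10 total]
Step 2 (6 new):
  {2, 3, 4}  = {3, 4} ∪ {2, 4}
  {3, 4, 5}  = {3, 4} ∪ {3, 5}
  {1, 2, 3, 4}  = {3, 4} ∪ {1, 2, 4}
  {1, 2, 4, 5}  = {1, 2, 4} ∪ {1, 2, 5}
  {1, 3, 4, 5}  = {3, 4} ∪ {1, 3, 5}
  {2, 3, 4, 5}  = {3, 5} ∪ {2, 4}
  [16 total]
Step 3. New:
  {1}  = ᶜ of {2, 3, 4, 5}
  {2}  = ᶜ of {1, 3, 4, 5}
  {3}  = ᶜ of {1, 2, 4, 5}
  {5}  = ᶜ of {1, 2, 3, 4}
  {1, 2}  = ᶜ of {3, 4, 5}
  {1, 5}  = ᶜ of {2, 3, 4}
  [22 total]
Step 4. New:
  {1, 3}  = {3} ∪ {1}
  {1, 4}  = {4} ∪ {1}
  {2, 3}  = {2} ∪ {3}
  {2, 5}  = {2} ∪ {5}
  {4, 5}  = {5} ∪ {4}
  {1, 2, 3}  = {1, 2} ∪ {3}
  {1, 3, 4}  = {3, 4} ∪ {1}
  {1, 4, 5}  = {1, 5} ∪ {4}
  {2, 3, 5}  = {2} ∪ {3, 5}
  {2, 4, 5}  = {5} ∪ {2, 4}
  [32 total]
Step 5: no new sets; the family is a σ-algebra.

Hence σ(𝒞) has 32 members: { {}, {1}, {2}, {3}, {4}, {5}, {1, 2}, {1, 3}, {1, 4}, {1, 5}, {2, 3}, {2, 4}, {2, 5}, {3, 4}, {3, 5}, {4, 5}, {1, 2, 3}, {1, 2, 4}, {1, 2, 5}, {1, 3, 4}, {1, 3, 5}, {1, 4, 5}, {2, 3, 4}, {2, 3, 5}, {2, 4, 5}, {3, 4, 5}, {1, 2, 3, 4}, {1, 2, 3, 5}, {1, 2, 4, 5}, {1, 3, 4, 5}, {2, 3, 4, 5}, Ω }.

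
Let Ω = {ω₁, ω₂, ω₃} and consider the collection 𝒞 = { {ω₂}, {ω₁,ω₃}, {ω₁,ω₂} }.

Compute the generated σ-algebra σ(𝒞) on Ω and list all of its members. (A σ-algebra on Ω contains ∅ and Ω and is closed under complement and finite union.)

|σ(𝒞)| = 8.  σ(𝒞) = { {}, {ω₁}, {ω₂}, {ω₃}, {ω₁,ω₂}, {ω₁,ω₃}, {ω₂,ω₃}, Ω }

Trace:
Initial family (5 sets): { {}, {ω₂}, {ω₁,ω₂}, {ω₁,ω₃}, Ω }.
Pass 1: +1 →
  {ω₃}  = complement {ω₁,ω₂}
  (now 6)
Pass 2 (1 new):
  {ω₂,ω₃}  = {ω₃} ∪ {ω₂}
  (now 7)
Pass 3 (1 new):
  {ω₁}  = complement {ω₂,ω₃}
  (now 8)
Pass 4: stable.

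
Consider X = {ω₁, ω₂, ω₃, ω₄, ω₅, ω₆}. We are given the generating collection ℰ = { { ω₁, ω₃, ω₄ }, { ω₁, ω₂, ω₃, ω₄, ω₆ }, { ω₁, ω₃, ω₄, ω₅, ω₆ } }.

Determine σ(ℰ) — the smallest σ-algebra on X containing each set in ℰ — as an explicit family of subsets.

|σ(ℰ)| = 16.  σ(ℰ) = { {  }, { ω₂ }, { ω₅ }, { ω₆ }, { ω₂, ω₅ }, { ω₂, ω₆ }, { ω₅, ω₆ }, { ω₁, ω₃, ω₄ }, { ω₂, ω₅, ω₆ }, { ω₁, ω₂, ω₃, ω₄ }, { ω₁, ω₃, ω₄, ω₅ }, { ω₁, ω₃, ω₄, ω₆ }, { ω₁, ω₂, ω₃, ω₄, ω₅ }, { ω₁, ω₂, ω₃, ω₄, ω₆ }, { ω₁, ω₃, ω₄, ω₅, ω₆ }, X }

Derivation:
Start: ℰ ∪ {∅, X} = { {  }, { ω₁, ω₃, ω₄ }, { ω₁, ω₂, ω₃, ω₄, ω₆ }, { ω₁, ω₃, ω₄, ω₅, ω₆ }, X }.
Round 1: +3 →
  { ω₂ }  = complement { ω₁, ω₃, ω₄, ω₅, ω₆ }
  { ω₅ }  = complement { ω₁, ω₂, ω₃, ω₄, ω₆ }
  { ω₂, ω₅, ω₆ }  = complement { ω₁, ω₃, ω₄ }
  [8 total]
Round 2 (3 new):
  { ω₂, ω₅ }  = { ω₂ } ∪ { ω₅ }
  { ω₁, ω₂, ω₃, ω₄ }  = { ω₂ } ∪ { ω₁, ω₃, ω₄ }
  { ω₁, ω₃, ω₄, ω₅ }  = { ω₁, ω₃, ω₄ } ∪ { ω₅ }
  [11 total]
Round 3 adds 4:
  { ω₂, ω₆ }  = complement { ω₁, ω₃, ω₄, ω₅ }
  { ω₅, ω₆ }  = complement { ω₁, ω₂, ω₃, ω₄ }
  { ω₁, ω₃, ω₄, ω₆ }  = complement { ω₂, ω₅ }
  { ω₁, ω₂, ω₃, ω₄, ω₅ }  = { ω₂, ω₅ } ∪ { ω₁, ω₃, ω₄ }
  [15 total]
Round 4 adds 1:
  { ω₆ }  = complement { ω₁, ω₂, ω₃, ω₄, ω₅ }
  [16 total]
Round 5: already closed under ᶜ and ∪.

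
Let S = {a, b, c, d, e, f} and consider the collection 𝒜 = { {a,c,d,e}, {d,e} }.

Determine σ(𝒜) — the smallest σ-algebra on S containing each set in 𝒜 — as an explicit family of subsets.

σ(𝒜) = { {}, {a,c}, {b,f}, {d,e}, {a,b,c,f}, {a,c,d,e}, {b,d,e,f}, S }

Derivation:
Start: 𝒜 ∪ {∅, S} = { {}, {d,e}, {a,c,d,e}, S }.
Round 1 (2 new):
  {b,f}  = {a,c,d,e}ᶜ
  {a,b,c,f}  = {d,e}ᶜ
  — 6 sets.
Round 2: +1 →
  {b,d,e,f}  = {d,e} ∪ {b,f}
  — 7 sets.
Round 3. New:
  {a,c}  = {b,d,e,f}ᶜ
  — 8 sets.
Round 4 adds nothing — fixpoint reached.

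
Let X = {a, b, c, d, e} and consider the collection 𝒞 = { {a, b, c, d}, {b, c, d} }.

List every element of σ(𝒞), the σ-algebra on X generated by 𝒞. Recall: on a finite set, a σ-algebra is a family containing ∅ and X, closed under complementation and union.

σ(𝒞) (8 sets): { {}, {a}, {e}, {a, e}, {b, c, d}, {a, b, c, d}, {b, c, d, e}, X }

Trace:
Initial family (4 sets): { {}, {b, c, d}, {a, b, c, d}, X }.
Step 1 adds 2:
  {e}  = complement {a, b, c, d}
  {a, e}  = complement {b, c, d}
  |family| = 6
Step 2 adds 1:
  {b, c, d, e}  = {b, c, d} ∪ {e}
  |family| = 7
Step 3 (1 new):
  {a}  = complement {b, c, d, e}
  |family| = 8
Step 4: already closed under ᶜ and ∪.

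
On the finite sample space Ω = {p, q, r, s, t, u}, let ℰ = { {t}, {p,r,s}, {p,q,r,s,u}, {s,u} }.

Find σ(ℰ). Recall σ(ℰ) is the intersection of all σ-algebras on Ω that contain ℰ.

σ(ℰ) = { {}, {q}, {s}, {t}, {u}, {p,r}, {q,s}, {q,t}, {q,u}, {s,t}, {s,u}, {t,u}, {p,q,r}, {p,r,s}, {p,r,t}, {p,r,u}, {q,s,t}, {q,s,u}, {q,t,u}, {s,t,u}, {p,q,r,s}, {p,q,r,t}, {p,q,r,u}, {p,r,s,t}, {p,r,s,u}, {p,r,t,u}, {q,s,t,u}, {p,q,r,s,t}, {p,q,r,s,u}, {p,q,r,t,u}, {p,r,s,t,u}, Ω }

Check:
Seed the family with ℰ together with ∅ and Ω: { {}, {t}, {s,u}, {p,r,s}, {p,q,r,s,u}, Ω }.
Round 1: +5 →
  {q,t,u}  = {p,r,s}ᶜ
  {s,t,u}  = {s,u} ∪ {t}
  {p,q,r,t}  = {s,u}ᶜ
  {p,r,s,t}  = {p,r,s} ∪ {t}
  {p,r,s,u}  = {p,r,s} ∪ {s,u}
  [11 total]
Round 2: 7 new —
  {q,t}  = {p,r,s,u}ᶜ
  {q,u}  = {p,r,s,t}ᶜ
  {p,q,r}  = {s,t,u}ᶜ
  {q,s,t,u}  = {q,t,u} ∪ {s,u}
  {p,q,r,s,t}  = {p,r,s} ∪ {p,q,r,t}
  {p,q,r,t,u}  = {q,t,u} ∪ {p,q,r,t}
  {p,r,s,t,u}  = {t} ∪ {p,r,s,u}
  [18 total]
Round 3 (7 new):
  {q}  = {p,r,s,t,u}ᶜ
  {s}  = {p,q,r,t,u}ᶜ
  {u}  = {p,q,r,s,t}ᶜ
  {p,r}  = {q,s,t,u}ᶜ
  {q,s,u}  = {q,u} ∪ {s,u}
  {p,q,r,s}  = {p,r,s} ∪ {p,q,r}
  {p,q,r,u}  = {p,q,r} ∪ {q,u}
  [25 total]
Round 4 (6 new):
  {q,s}  = {q} ∪ {s}
  {s,t}  = {p,q,r,u}ᶜ
  {t,u}  = {p,q,r,s}ᶜ
  {p,r,t}  = {q,s,u}ᶜ
  {p,r,u}  = {u} ∪ {p,r}
  {q,s,t}  = {q,t} ∪ {s}
  [31 total]
Round 5 adds 1:
  {p,r,t,u}  = {q,s}ᶜ
  [32 total]
After Round 6 the family is unchanged; done.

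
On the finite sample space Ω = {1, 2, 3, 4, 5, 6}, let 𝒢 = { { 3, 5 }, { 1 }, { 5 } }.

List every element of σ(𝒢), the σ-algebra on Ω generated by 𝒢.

σ(𝒢) = { ∅, { 1 }, { 3 }, { 5 }, { 1, 3 }, { 1, 5 }, { 3, 5 }, { 1, 3, 5 }, { 2, 4, 6 }, { 1, 2, 4, 6 }, { 2, 3, 4, 6 }, { 2, 4, 5, 6 }, { 1, 2, 3, 4, 6 }, { 1, 2, 4, 5, 6 }, { 2, 3, 4, 5, 6 }, Ω }

Derivation:
Take S₀ = 𝒢 ∪ {∅, Ω} = { ∅, { 1 }, { 5 }, { 3, 5 }, Ω }.
Pass 1 (5 new):
  { 1, 5 }  = { 5 } ∪ { 1 }
  { 1, 3, 5 }  = { 3, 5 } ∪ { 1 }
  { 1, 2, 4, 6 }  = ᶜ of { 3, 5 }
  { 1, 2, 3, 4, 6 }  = ᶜ of { 5 }
  { 2, 3, 4, 5, 6 }  = ᶜ of { 1 }
Pass 2: 3 new —
  { 2, 4, 6 }  = ᶜ of { 1, 3, 5 }
  { 2, 3, 4, 6 }  = ᶜ of { 1, 5 }
  { 1, 2, 4, 5, 6 }  = { 1, 2, 4, 6 } ∪ { 5 }
Pass 3: 2 new —
  { 3 }  = ᶜ of { 1, 2, 4, 5, 6 }
  { 2, 4, 5, 6 }  = { 2, 4, 6 } ∪ { 5 }
Pass 4. New:
  { 1, 3 }  = ᶜ of { 2, 4, 5, 6 }
Pass 5: stable.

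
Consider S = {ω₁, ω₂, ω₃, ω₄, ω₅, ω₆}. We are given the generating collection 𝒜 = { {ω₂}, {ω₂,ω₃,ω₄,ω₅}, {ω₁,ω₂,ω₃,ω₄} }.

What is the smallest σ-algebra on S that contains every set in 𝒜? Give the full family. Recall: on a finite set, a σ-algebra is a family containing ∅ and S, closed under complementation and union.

Seed the family with 𝒜 together with ∅ and S: { ∅, {ω₂}, {ω₁,ω₂,ω₃,ω₄}, {ω₂,ω₃,ω₄,ω₅}, S }.
Step 1. New:
  {ω₁,ω₆}  = complement {ω₂,ω₃,ω₄,ω₅}
  {ω₅,ω₆}  = complement {ω₁,ω₂,ω₃,ω₄}
  {ω₁,ω₂,ω₃,ω₄,ω₅}  = {ω₁,ω₂,ω₃,ω₄} ∪ {ω₂,ω₃,ω₄,ω₅}
  {ω₁,ω₃,ω₄,ω₅,ω₆}  = complement {ω₂}
  — 9 sets.
Step 2: 6 new —
  {ω₆}  = complement {ω₁,ω₂,ω₃,ω₄,ω₅}
  {ω₁,ω₂,ω₆}  = {ω₁,ω₆} ∪ {ω₂}
  {ω₁,ω₅,ω₆}  = {ω₅,ω₆} ∪ {ω₁,ω₆}
  {ω₂,ω₅,ω₆}  = {ω₅,ω₆} ∪ {ω₂}
  {ω₁,ω₂,ω₃,ω₄,ω₆}  = {ω₁,ω₆} ∪ {ω₁,ω₂,ω₃,ω₄}
  {ω₂,ω₃,ω₄,ω₅,ω₆}  = {ω₅,ω₆} ∪ {ω₂,ω₃,ω₄,ω₅}
  — 15 sets.
Step 3: 7 new —
  {ω₁}  = complement {ω₂,ω₃,ω₄,ω₅,ω₆}
  {ω₅}  = complement {ω₁,ω₂,ω₃,ω₄,ω₆}
  {ω₂,ω₆}  = {ω₂} ∪ {ω₆}
  {ω₁,ω₃,ω₄}  = complement {ω₂,ω₅,ω₆}
  {ω₂,ω₃,ω₄}  = complement {ω₁,ω₅,ω₆}
  {ω₃,ω₄,ω₅}  = complement {ω₁,ω₂,ω₆}
  {ω₁,ω₂,ω₅,ω₆}  = {ω₅,ω₆} ∪ {ω₁,ω₂,ω₆}
  — 22 sets.
Step 4. New:
  {ω₁,ω₂}  = {ω₂} ∪ {ω₁}
  {ω₁,ω₅}  = {ω₅} ∪ {ω₁}
  {ω₂,ω₅}  = {ω₂} ∪ {ω₅}
  {ω₃,ω₄}  = complement {ω₁,ω₂,ω₅,ω₆}
  {ω₁,ω₃,ω₄,ω₅}  = complement {ω₂,ω₆}
  {ω₁,ω₃,ω₄,ω₆}  = {ω₁,ω₆} ∪ {ω₁,ω₃,ω₄}
  {ω₂,ω₃,ω₄,ω₆}  = {ω₂,ω₃,ω₄} ∪ {ω₂,ω₆}
  {ω₃,ω₄,ω₅,ω₆}  = {ω₃,ω₄,ω₅} ∪ {ω₅,ω₆}
  — 30 sets.
Step 5 adds 2:
  {ω₁,ω₂,ω₅}  = {ω₂,ω₅} ∪ {ω₁,ω₂}
  {ω₃,ω₄,ω₆}  = {ω₃,ω₄} ∪ {ω₆}
  — 32 sets.
Step 6: already closed under ᶜ and ∪.

Hence σ(𝒜) has 32 members: { ∅, {ω₁}, {ω₂}, {ω₅}, {ω₆}, {ω₁,ω₂}, {ω₁,ω₅}, {ω₁,ω₆}, {ω₂,ω₅}, {ω₂,ω₆}, {ω₃,ω₄}, {ω₅,ω₆}, {ω₁,ω₂,ω₅}, {ω₁,ω₂,ω₆}, {ω₁,ω₃,ω₄}, {ω₁,ω₅,ω₆}, {ω₂,ω₃,ω₄}, {ω₂,ω₅,ω₆}, {ω₃,ω₄,ω₅}, {ω₃,ω₄,ω₆}, {ω₁,ω₂,ω₃,ω₄}, {ω₁,ω₂,ω₅,ω₆}, {ω₁,ω₃,ω₄,ω₅}, {ω₁,ω₃,ω₄,ω₆}, {ω₂,ω₃,ω₄,ω₅}, {ω₂,ω₃,ω₄,ω₆}, {ω₃,ω₄,ω₅,ω₆}, {ω₁,ω₂,ω₃,ω₄,ω₅}, {ω₁,ω₂,ω₃,ω₄,ω₆}, {ω₁,ω₃,ω₄,ω₅,ω₆}, {ω₂,ω₃,ω₄,ω₅,ω₆}, S }.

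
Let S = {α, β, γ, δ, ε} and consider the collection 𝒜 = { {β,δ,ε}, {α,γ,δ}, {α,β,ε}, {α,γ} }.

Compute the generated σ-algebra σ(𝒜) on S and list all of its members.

Answer: σ(𝒜) = { {}, {α}, {γ}, {δ}, {α,γ}, {α,δ}, {β,ε}, {γ,δ}, {α,β,ε}, {α,γ,δ}, {β,γ,ε}, {β,δ,ε}, {α,β,γ,ε}, {α,β,δ,ε}, {β,γ,δ,ε}, S }

Derivation:
Begin from { {}, {α,γ}, {α,β,ε}, {α,γ,δ}, {β,δ,ε}, S } (that is, 𝒜 plus ∅ and S).
Iteration 1: 4 new —
  {β,ε}  = {α,γ,δ}ᶜ
  {γ,δ}  = {α,β,ε}ᶜ
  {α,β,γ,ε}  = {α,β,ε} ∪ {α,γ}
  {α,β,δ,ε}  = {α,β,ε} ∪ {β,δ,ε}
  |family| = 10
Iteration 2 (3 new):
  {γ}  = {α,β,δ,ε}ᶜ
  {δ}  = {α,β,γ,ε}ᶜ
  {β,γ,δ,ε}  = {β,ε} ∪ {γ,δ}
  |family| = 13
Iteration 3: 2 new —
  {α}  = {β,γ,δ,ε}ᶜ
  {β,γ,ε}  = {γ} ∪ {β,ε}
  |family| = 15
Iteration 4. New:
  {α,δ}  = {β,γ,ε}ᶜ
  |family| = 16
Iteration 5: no new sets; the family is a σ-algebra.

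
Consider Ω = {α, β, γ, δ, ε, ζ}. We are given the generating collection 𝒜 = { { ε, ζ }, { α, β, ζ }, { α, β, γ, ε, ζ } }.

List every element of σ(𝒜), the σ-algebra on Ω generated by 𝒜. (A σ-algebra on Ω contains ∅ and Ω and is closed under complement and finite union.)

Take S₀ = 𝒜 ∪ {∅, Ω} = { ∅, { ε, ζ }, { α, β, ζ }, { α, β, γ, ε, ζ }, Ω }.
Iteration 1 adds 4:
  { δ }  = Ω∖{ α, β, γ, ε, ζ }
  { γ, δ, ε }  = Ω∖{ α, β, ζ }
  { α, β, γ, δ }  = Ω∖{ ε, ζ }
  { α, β, ε, ζ }  = { ε, ζ } ∪ { α, β, ζ }
Iteration 2. New:
  { γ, δ }  = Ω∖{ α, β, ε, ζ }
  { δ, ε, ζ }  = { ε, ζ } ∪ { δ }
  { α, β, δ, ζ }  = { δ } ∪ { α, β, ζ }
  { γ, δ, ε, ζ }  = { γ, δ, ε } ∪ { ε, ζ }
  { α, β, γ, δ, ε }  = { γ, δ, ε } ∪ { α, β, γ, δ }
  { α, β, γ, δ, ζ }  = { α, β, ζ } ∪ { α, β, γ, δ }
  { α, β, δ, ε, ζ }  = { δ } ∪ { α, β, ε, ζ }
Iteration 3: +6 →
  { γ }  = Ω∖{ α, β, δ, ε, ζ }
  { ε }  = Ω∖{ α, β, γ, δ, ζ }
  { ζ }  = Ω∖{ α, β, γ, δ, ε }
  { α, β }  = Ω∖{ γ, δ, ε, ζ }
  { γ, ε }  = Ω∖{ α, β, δ, ζ }
  { α, β, γ }  = Ω∖{ δ, ε, ζ }
Iteration 4: +9 →
  { γ, ζ }  = { ζ } ∪ { γ }
  { δ, ε }  = { ε } ∪ { δ }
  { δ, ζ }  = { ζ } ∪ { δ }
  { α, β, δ }  = { α, β } ∪ { δ }
  { α, β, ε }  = { α, β } ∪ { ε }
  { γ, δ, ζ }  = { γ, δ } ∪ { ζ }
  { γ, ε, ζ }  = { ε, ζ } ∪ { γ }
  { α, β, γ, ε }  = { α, β, γ } ∪ { ε }
  { α, β, γ, ζ }  = { α, β, γ } ∪ { ζ }
Iteration 5: 1 new —
  { α, β, δ, ε }  = Ω∖{ γ, ζ }
Iteration 6: no new sets; the family is a σ-algebra.

Therefore σ(𝒜) = { ∅, { γ }, { δ }, { ε }, { ζ }, { α, β }, { γ, δ }, { γ, ε }, { γ, ζ }, { δ, ε }, { δ, ζ }, { ε, ζ }, { α, β, γ }, { α, β, δ }, { α, β, ε }, { α, β, ζ }, { γ, δ, ε }, { γ, δ, ζ }, { γ, ε, ζ }, { δ, ε, ζ }, { α, β, γ, δ }, { α, β, γ, ε }, { α, β, γ, ζ }, { α, β, δ, ε }, { α, β, δ, ζ }, { α, β, ε, ζ }, { γ, δ, ε, ζ }, { α, β, γ, δ, ε }, { α, β, γ, δ, ζ }, { α, β, γ, ε, ζ }, { α, β, δ, ε, ζ }, Ω } (|σ(𝒜)| = 32).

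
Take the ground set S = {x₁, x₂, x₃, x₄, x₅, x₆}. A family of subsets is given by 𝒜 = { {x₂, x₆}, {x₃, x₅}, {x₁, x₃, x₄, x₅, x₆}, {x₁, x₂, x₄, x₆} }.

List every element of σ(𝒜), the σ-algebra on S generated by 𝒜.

Begin from { {}, {x₂, x₆}, {x₃, x₅}, {x₁, x₂, x₄, x₆}, {x₁, x₃, x₄, x₅, x₆}, S } (that is, 𝒜 plus ∅ and S).
Step 1: 3 new —
  {x₂}  = complement {x₁, x₃, x₄, x₅, x₆}
  {x₁, x₃, x₄, x₅}  = complement {x₂, x₆}
  {x₂, x₃, x₅, x₆}  = {x₃, x₅} ∪ {x₂, x₆}
  [9 total]
Step 2. New:
  {x₁, x₄}  = complement {x₂, x₃, x₅, x₆}
  {x₂, x₃, x₅}  = {x₂} ∪ {x₃, x₅}
  {x₁, x₂, x₃, x₄, x₅}  = {x₂} ∪ {x₁, x₃, x₄, x₅}
  [12 total]
Step 3: +3 →
  {x₆}  = complement {x₁, x₂, x₃, x₄, x₅}
  {x₁, x₂, x₄}  = {x₁, x₄} ∪ {x₂}
  {x₁, x₄, x₆}  = complement {x₂, x₃, x₅}
  [15 total]
Step 4 adds 1:
  {x₃, x₅, x₆}  = complement {x₁, x₂, x₄}
  [16 total]
Step 5: stable.

Therefore σ(𝒜) = { {}, {x₂}, {x₆}, {x₁, x₄}, {x₂, x₆}, {x₃, x₅}, {x₁, x₂, x₄}, {x₁, x₄, x₆}, {x₂, x₃, x₅}, {x₃, x₅, x₆}, {x₁, x₂, x₄, x₆}, {x₁, x₃, x₄, x₅}, {x₂, x₃, x₅, x₆}, {x₁, x₂, x₃, x₄, x₅}, {x₁, x₃, x₄, x₅, x₆}, S } (|σ(𝒜)| = 16).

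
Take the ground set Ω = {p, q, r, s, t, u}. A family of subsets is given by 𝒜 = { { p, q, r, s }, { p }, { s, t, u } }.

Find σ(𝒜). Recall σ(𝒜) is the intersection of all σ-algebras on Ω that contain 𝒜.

Seed the family with 𝒜 together with ∅ and Ω: { {}, { p }, { s, t, u }, { p, q, r, s }, Ω }.
Step 1: 4 new —
  { t, u }  = Ω∖{ p, q, r, s }
  { p, q, r }  = Ω∖{ s, t, u }
  { p, s, t, u }  = { s, t, u } ∪ { p }
  { q, r, s, t, u }  = Ω∖{ p }
  |family| = 9
Step 2 (3 new):
  { q, r }  = Ω∖{ p, s, t, u }
  { p, t, u }  = { t, u } ∪ { p }
  { p, q, r, t, u }  = { p, q, r } ∪ { t, u }
  |family| = 12
Step 3 (3 new):
  { s }  = Ω∖{ p, q, r, t, u }
  { q, r, s }  = Ω∖{ p, t, u }
  { q, r, t, u }  = { q, r } ∪ { t, u }
  |family| = 15
Step 4: 1 new —
  { p, s }  = Ω∖{ q, r, t, u }
  |family| = 16
Step 5 adds nothing — fixpoint reached.

Hence σ(𝒜) has 16 members: { {}, { p }, { s }, { p, s }, { q, r }, { t, u }, { p, q, r }, { p, t, u }, { q, r, s }, { s, t, u }, { p, q, r, s }, { p, s, t, u }, { q, r, t, u }, { p, q, r, t, u }, { q, r, s, t, u }, Ω }.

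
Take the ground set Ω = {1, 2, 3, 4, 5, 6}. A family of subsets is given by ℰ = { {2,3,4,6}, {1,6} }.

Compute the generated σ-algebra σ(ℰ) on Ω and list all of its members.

|σ(ℰ)| = 16.  σ(ℰ) = { ∅, {1}, {5}, {6}, {1,5}, {1,6}, {5,6}, {1,5,6}, {2,3,4}, {1,2,3,4}, {2,3,4,5}, {2,3,4,6}, {1,2,3,4,5}, {1,2,3,4,6}, {2,3,4,5,6}, Ω }

Trace:
Take S₀ = ℰ ∪ {∅, Ω} = { ∅, {1,6}, {2,3,4,6}, Ω }.
Round 1 (3 new):
  {1,5}  = complement {2,3,4,6}
  {2,3,4,5}  = complement {1,6}
  {1,2,3,4,6}  = {2,3,4,6} ∪ {1,6}
  — 7 sets.
Round 2. New:
  {5}  = complement {1,2,3,4,6}
  {1,5,6}  = {1,5} ∪ {1,6}
  {1,2,3,4,5}  = {1,5} ∪ {2,3,4,5}
  {2,3,4,5,6}  = {2,3,4,6} ∪ {2,3,4,5}
  — 11 sets.
Round 3: 3 new —
  {1}  = complement {2,3,4,5,6}
  {6}  = complement {1,2,3,4,5}
  {2,3,4}  = complement {1,5,6}
  — 14 sets.
Round 4 adds 2:
  {5,6}  = {5} ∪ {6}
  {1,2,3,4}  = {2,3,4} ∪ {1}
  — 16 sets.
Round 5: already closed under ᶜ and ∪.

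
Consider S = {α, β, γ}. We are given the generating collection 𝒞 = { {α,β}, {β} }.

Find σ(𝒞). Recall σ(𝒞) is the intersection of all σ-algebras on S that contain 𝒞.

σ(𝒞) = { ∅, {α}, {β}, {γ}, {α,β}, {α,γ}, {β,γ}, S }

Trace:
Seed the family with 𝒞 together with ∅ and S: { ∅, {β}, {α,β}, S }.
Round 1 adds 2:
  {γ}  = S∖{α,β}
  {α,γ}  = S∖{β}
  (now 6)
Round 2. New:
  {β,γ}  = {γ} ∪ {β}
  (now 7)
Round 3: 1 new —
  {α}  = S∖{β,γ}
  (now 8)
Round 4: closed — nothing new.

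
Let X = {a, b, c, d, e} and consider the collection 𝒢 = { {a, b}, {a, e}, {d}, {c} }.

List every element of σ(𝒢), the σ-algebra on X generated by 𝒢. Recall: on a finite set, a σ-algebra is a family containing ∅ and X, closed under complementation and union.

Take S₀ = 𝒢 ∪ {∅, X} = { {}, {c}, {d}, {a, b}, {a, e}, X }.
Step 1: +10 →
  {c, d}  = {c} ∪ {d}
  {a, b, c}  = {c} ∪ {a, b}
  {a, b, d}  = {a, b} ∪ {d}
  {a, b, e}  = {a, b} ∪ {a, e}
  {a, c, e}  = {c} ∪ {a, e}
  {a, d, e}  = {a, e} ∪ {d}
  {b, c, d}  = X∖{a, e}
  {c, d, e}  = X∖{a, b}
  {a, b, c, e}  = X∖{d}
  {a, b, d, e}  = X∖{c}
  (now 16)
Step 2: 7 new —
  {b, c}  = X∖{a, d, e}
  {b, d}  = X∖{a, c, e}
  {c, e}  = X∖{a, b, d}
  {d, e}  = X∖{a, b, c}
  {a, b, c, d}  = {c, d} ∪ {a, b, c}
  {a, c, d, e}  = {a, d, e} ∪ {c, d, e}
  {b, c, d, e}  = {c, d, e} ∪ {b, c, d}
  (now 23)
Step 3: +5 →
  {a}  = X∖{b, c, d, e}
  {b}  = X∖{a, c, d, e}
  {e}  = X∖{a, b, c, d}
  {b, c, e}  = {b, c} ∪ {c, e}
  {b, d, e}  = {d, e} ∪ {b, d}
  (now 28)
Step 4: +4 →
  {a, c}  = X∖{b, d, e}
  {a, d}  = X∖{b, c, e}
  {b, e}  = {b} ∪ {e}
  {a, c, d}  = {c, d} ∪ {a}
  (now 32)
Step 5 adds nothing — fixpoint reached.

σ(𝒢) = { {}, {a}, {b}, {c}, {d}, {e}, {a, b}, {a, c}, {a, d}, {a, e}, {b, c}, {b, d}, {b, e}, {c, d}, {c, e}, {d, e}, {a, b, c}, {a, b, d}, {a, b, e}, {a, c, d}, {a, c, e}, {a, d, e}, {b, c, d}, {b, c, e}, {b, d, e}, {c, d, e}, {a, b, c, d}, {a, b, c, e}, {a, b, d, e}, {a, c, d, e}, {b, c, d, e}, X }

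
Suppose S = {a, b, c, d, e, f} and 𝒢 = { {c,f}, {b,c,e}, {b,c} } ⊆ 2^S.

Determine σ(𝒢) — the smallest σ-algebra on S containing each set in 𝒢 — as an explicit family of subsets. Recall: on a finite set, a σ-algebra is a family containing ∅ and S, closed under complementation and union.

σ(𝒢) (32 sets): { ∅, {b}, {c}, {e}, {f}, {a,d}, {b,c}, {b,e}, {b,f}, {c,e}, {c,f}, {e,f}, {a,b,d}, {a,c,d}, {a,d,e}, {a,d,f}, {b,c,e}, {b,c,f}, {b,e,f}, {c,e,f}, {a,b,c,d}, {a,b,d,e}, {a,b,d,f}, {a,c,d,e}, {a,c,d,f}, {a,d,e,f}, {b,c,e,f}, {a,b,c,d,e}, {a,b,c,d,f}, {a,b,d,e,f}, {a,c,d,e,f}, S }

Check:
Start: 𝒢 ∪ {∅, S} = { ∅, {b,c}, {c,f}, {b,c,e}, S }.
Iteration 1 (5 new):
  {a,d,f}  = S∖{b,c,e}
  {b,c,f}  = {b,c} ∪ {c,f}
  {a,b,d,e}  = S∖{c,f}
  {a,d,e,f}  = S∖{b,c}
  {b,c,e,f}  = {b,c,e} ∪ {c,f}
  [10 total]
Iteration 2 (7 new):
  {a,d}  = S∖{b,c,e,f}
  {a,d,e}  = S∖{b,c,f}
  {a,c,d,f}  = {a,d,f} ∪ {c,f}
  {a,b,c,d,e}  = {a,b,d,e} ∪ {b,c,e}
  {a,b,c,d,f}  = {b,c,f} ∪ {a,d,f}
  {a,b,d,e,f}  = {a,d,e,f} ∪ {a,b,d,e}
  {a,c,d,e,f}  = {a,d,e,f} ∪ {c,f}
  [17 total]
Iteration 3. New:
  {b}  = S∖{a,c,d,e,f}
  {c}  = S∖{a,b,d,e,f}
  {e}  = S∖{a,b,c,d,f}
  {f}  = S∖{a,b,c,d,e}
  {b,e}  = S∖{a,c,d,f}
  {a,b,c,d}  = {b,c} ∪ {a,d}
  [23 total]
Iteration 4: 9 new —
  {b,f}  = {b} ∪ {f}
  {c,e}  = {e} ∪ {c}
  {e,f}  = S∖{a,b,c,d}
  {a,b,d}  = {b} ∪ {a,d}
  {a,c,d}  = {c} ∪ {a,d}
  {b,e,f}  = {b,e} ∪ {f}
  {c,e,f}  = {e} ∪ {c,f}
  {a,b,d,f}  = {b} ∪ {a,d,f}
  {a,c,d,e}  = {a,d,e} ∪ {c}
  [32 total]
Iteration 5: stable.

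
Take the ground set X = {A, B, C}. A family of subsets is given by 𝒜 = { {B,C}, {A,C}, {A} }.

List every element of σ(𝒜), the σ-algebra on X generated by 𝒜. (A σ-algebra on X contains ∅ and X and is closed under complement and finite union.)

Initial family (5 sets): { {}, {A}, {A,C}, {B,C}, X }.
Pass 1 (1 new):
  {B}  = complement {A,C}
  — 6 sets.
Pass 2. New:
  {A,B}  = {B} ∪ {A}
  — 7 sets.
Pass 3. New:
  {C}  = complement {A,B}
  — 8 sets.
Pass 4: already closed under ᶜ and ∪.

Therefore σ(𝒜) = { {}, {A}, {B}, {C}, {A,B}, {A,C}, {B,C}, X } (|σ(𝒜)| = 8).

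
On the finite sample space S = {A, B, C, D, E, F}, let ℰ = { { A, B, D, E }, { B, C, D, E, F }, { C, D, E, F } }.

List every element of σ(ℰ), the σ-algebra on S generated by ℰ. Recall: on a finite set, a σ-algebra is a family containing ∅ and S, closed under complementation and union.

Answer: σ(ℰ) = { {  }, { A }, { B }, { A, B }, { C, F }, { D, E }, { A, C, F }, { A, D, E }, { B, C, F }, { B, D, E }, { A, B, C, F }, { A, B, D, E }, { C, D, E, F }, { A, C, D, E, F }, { B, C, D, E, F }, S }

Derivation:
Begin from { {  }, { A, B, D, E }, { C, D, E, F }, { B, C, D, E, F }, S } (that is, ℰ plus ∅ and S).
Pass 1: +3 →
  { A }  = { B, C, D, E, F }ᶜ
  { A, B }  = { C, D, E, F }ᶜ
  { C, F }  = { A, B, D, E }ᶜ
  |family| = 8
Pass 2. New:
  { A, C, F }  = { A } ∪ { C, F }
  { A, B, C, F }  = { A, B } ∪ { C, F }
  { A, C, D, E, F }  = { A } ∪ { C, D, E, F }
  |family| = 11
Pass 3: 3 new —
  { B }  = { A, C, D, E, F }ᶜ
  { D, E }  = { A, B, C, F }ᶜ
  { B, D, E }  = { A, C, F }ᶜ
  |family| = 14
Pass 4 adds 2:
  { A, D, E }  = { D, E } ∪ { A }
  { B, C, F }  = { C, F } ∪ { B }
  |family| = 16
Pass 5: no new sets; the family is a σ-algebra.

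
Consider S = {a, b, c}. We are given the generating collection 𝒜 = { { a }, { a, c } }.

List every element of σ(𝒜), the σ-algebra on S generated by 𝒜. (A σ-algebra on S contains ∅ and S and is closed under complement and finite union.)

σ(𝒜) (8 sets): { {}, { a }, { b }, { c }, { a, b }, { a, c }, { b, c }, S }

Derivation:
Seed the family with 𝒜 together with ∅ and S: { {}, { a }, { a, c }, S }.
Step 1 adds 2:
  { b }  = S∖{ a, c }
  { b, c }  = S∖{ a }
  (now 6)
Step 2 (1 new):
  { a, b }  = { b } ∪ { a }
  (now 7)
Step 3: 1 new —
  { c }  = S∖{ a, b }
  (now 8)
Step 4: closed — nothing new.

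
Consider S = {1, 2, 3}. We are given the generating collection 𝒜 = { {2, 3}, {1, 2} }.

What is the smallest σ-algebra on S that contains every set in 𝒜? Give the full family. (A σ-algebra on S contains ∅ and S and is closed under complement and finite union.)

σ(𝒜) = { {}, {1}, {2}, {3}, {1, 2}, {1, 3}, {2, 3}, S }

Check:
Seed the family with 𝒜 together with ∅ and S: { {}, {1, 2}, {2, 3}, S }.
Round 1. New:
  {1}  = {2, 3}ᶜ
  {3}  = {1, 2}ᶜ
Round 2: +1 →
  {1, 3}  = {3} ∪ {1}
Round 3: +1 →
  {2}  = {1, 3}ᶜ
Round 4: stable.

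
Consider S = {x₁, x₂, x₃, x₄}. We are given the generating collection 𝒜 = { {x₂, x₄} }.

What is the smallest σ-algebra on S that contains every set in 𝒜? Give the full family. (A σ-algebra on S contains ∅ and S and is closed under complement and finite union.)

σ(𝒜) (4 sets): { {}, {x₁, x₃}, {x₂, x₄}, S }

Check:
Initial family (3 sets): { {}, {x₂, x₄}, S }.
Pass 1. New:
  {x₁, x₃}  = complement {x₂, x₄}
  — 4 sets.
Pass 2: stable.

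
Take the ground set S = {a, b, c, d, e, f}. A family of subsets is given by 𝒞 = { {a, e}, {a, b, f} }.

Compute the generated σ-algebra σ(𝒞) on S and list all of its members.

Begin from { {}, {a, e}, {a, b, f}, S } (that is, 𝒞 plus ∅ and S).
Step 1: 3 new —
  {c, d, e}  = ᶜ of {a, b, f}
  {a, b, e, f}  = {a, e} ∪ {a, b, f}
  {b, c, d, f}  = ᶜ of {a, e}
  — 7 sets.
Step 2 adds 4:
  {c, d}  = ᶜ of {a, b, e, f}
  {a, c, d, e}  = {c, d, e} ∪ {a, e}
  {a, b, c, d, f}  = {b, c, d, f} ∪ {a, b, f}
  {b, c, d, e, f}  = {c, d, e} ∪ {b, c, d, f}
  — 11 sets.
Step 3 (3 new):
  {a}  = ᶜ of {b, c, d, e, f}
  {e}  = ᶜ of {a, b, c, d, f}
  {b, f}  = ᶜ of {a, c, d, e}
  — 14 sets.
Step 4 adds 2:
  {a, c, d}  = {c, d} ∪ {a}
  {b, e, f}  = {b, f} ∪ {e}
  — 16 sets.
Step 5: stable.

Therefore σ(𝒞) = { {}, {a}, {e}, {a, e}, {b, f}, {c, d}, {a, b, f}, {a, c, d}, {b, e, f}, {c, d, e}, {a, b, e, f}, {a, c, d, e}, {b, c, d, f}, {a, b, c, d, f}, {b, c, d, e, f}, S } (|σ(𝒞)| = 16).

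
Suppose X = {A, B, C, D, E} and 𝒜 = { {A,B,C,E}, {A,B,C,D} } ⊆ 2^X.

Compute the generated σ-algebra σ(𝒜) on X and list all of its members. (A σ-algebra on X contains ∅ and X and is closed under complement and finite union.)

Answer: σ(𝒜) = { {}, {D}, {E}, {D,E}, {A,B,C}, {A,B,C,D}, {A,B,C,E}, X }

Derivation:
Start: 𝒜 ∪ {∅, X} = { {}, {A,B,C,D}, {A,B,C,E}, X }.
Round 1 adds 2:
  {D}  = ᶜ of {A,B,C,E}
  {E}  = ᶜ of {A,B,C,D}
  [6 total]
Round 2 adds 1:
  {D,E}  = {D} ∪ {E}
  [7 total]
Round 3. New:
  {A,B,C}  = ᶜ of {D,E}
  [8 total]
Round 4: no new sets; the family is a σ-algebra.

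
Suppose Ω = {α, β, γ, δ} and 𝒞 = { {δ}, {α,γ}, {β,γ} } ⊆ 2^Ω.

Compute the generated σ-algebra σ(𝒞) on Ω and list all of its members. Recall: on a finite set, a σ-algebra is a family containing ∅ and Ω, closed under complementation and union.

σ(𝒞) (16 sets): { ∅, {α}, {β}, {γ}, {δ}, {α,β}, {α,γ}, {α,δ}, {β,γ}, {β,δ}, {γ,δ}, {α,β,γ}, {α,β,δ}, {α,γ,δ}, {β,γ,δ}, Ω }

Derivation:
Begin from { ∅, {δ}, {α,γ}, {β,γ}, Ω } (that is, 𝒞 plus ∅ and Ω).
Iteration 1 (5 new):
  {α,δ}  = Ω∖{β,γ}
  {β,δ}  = Ω∖{α,γ}
  {α,β,γ}  = Ω∖{δ}
  {α,γ,δ}  = {α,γ} ∪ {δ}
  {β,γ,δ}  = {β,γ} ∪ {δ}
  (now 10)
Iteration 2 (3 new):
  {α}  = Ω∖{β,γ,δ}
  {β}  = Ω∖{α,γ,δ}
  {α,β,δ}  = {α,δ} ∪ {β,δ}
  (now 13)
Iteration 3: +2 →
  {γ}  = Ω∖{α,β,δ}
  {α,β}  = {β} ∪ {α}
  (now 15)
Iteration 4 adds 1:
  {γ,δ}  = Ω∖{α,β}
  (now 16)
Iteration 5 adds nothing — fixpoint reached.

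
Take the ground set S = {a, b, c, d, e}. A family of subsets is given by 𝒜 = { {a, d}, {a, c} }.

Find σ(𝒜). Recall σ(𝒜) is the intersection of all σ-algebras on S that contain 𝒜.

Start: 𝒜 ∪ {∅, S} = { {}, {a, c}, {a, d}, S }.
Round 1 (3 new):
  {a, c, d}  = {a, c} ∪ {a, d}
  {b, c, e}  = {a, d}ᶜ
  {b, d, e}  = {a, c}ᶜ
  |family| = 7
Round 2. New:
  {b, e}  = {a, c, d}ᶜ
  {a, b, c, e}  = {b, c, e} ∪ {a, c}
  {a, b, d, e}  = {a, d} ∪ {b, d, e}
  {b, c, d, e}  = {b, c, e} ∪ {b, d, e}
  |family| = 11
Round 3 adds 3:
  {a}  = {b, c, d, e}ᶜ
  {c}  = {a, b, d, e}ᶜ
  {d}  = {a, b, c, e}ᶜ
  |family| = 14
Round 4. New:
  {c, d}  = {c} ∪ {d}
  {a, b, e}  = {b, e} ∪ {a}
  |family| = 16
Round 5: no new sets; the family is a σ-algebra.

Therefore σ(𝒜) = { {}, {a}, {c}, {d}, {a, c}, {a, d}, {b, e}, {c, d}, {a, b, e}, {a, c, d}, {b, c, e}, {b, d, e}, {a, b, c, e}, {a, b, d, e}, {b, c, d, e}, S } (|σ(𝒜)| = 16).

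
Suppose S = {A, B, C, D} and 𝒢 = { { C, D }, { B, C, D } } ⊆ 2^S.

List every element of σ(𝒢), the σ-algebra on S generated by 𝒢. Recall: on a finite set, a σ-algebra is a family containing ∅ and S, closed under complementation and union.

Begin from { {  }, { C, D }, { B, C, D }, S } (that is, 𝒢 plus ∅ and S).
Step 1 (2 new):
  { A }  = { B, C, D }ᶜ
  { A, B }  = { C, D }ᶜ
  |family| = 6
Step 2 adds 1:
  { A, C, D }  = { C, D } ∪ { A }
  |family| = 7
Step 3 adds 1:
  { B }  = { A, C, D }ᶜ
  |family| = 8
Step 4: no new sets; the family is a σ-algebra.

σ(𝒢) = { {  }, { A }, { B }, { A, B }, { C, D }, { A, C, D }, { B, C, D }, S }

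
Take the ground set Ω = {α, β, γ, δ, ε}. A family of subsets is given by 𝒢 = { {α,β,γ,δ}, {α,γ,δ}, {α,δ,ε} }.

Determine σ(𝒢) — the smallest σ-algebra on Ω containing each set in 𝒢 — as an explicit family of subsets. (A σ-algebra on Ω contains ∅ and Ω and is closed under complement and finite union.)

σ(𝒢) = { ∅, {β}, {γ}, {ε}, {α,δ}, {β,γ}, {β,ε}, {γ,ε}, {α,β,δ}, {α,γ,δ}, {α,δ,ε}, {β,γ,ε}, {α,β,γ,δ}, {α,β,δ,ε}, {α,γ,δ,ε}, Ω }

Check:
Initial family (5 sets): { ∅, {α,γ,δ}, {α,δ,ε}, {α,β,γ,δ}, Ω }.
Iteration 1. New:
  {ε}  = {α,β,γ,δ}ᶜ
  {β,γ}  = {α,δ,ε}ᶜ
  {β,ε}  = {α,γ,δ}ᶜ
  {α,γ,δ,ε}  = {α,δ,ε} ∪ {α,γ,δ}
  [9 total]
Iteration 2: +3 →
  {β}  = {α,γ,δ,ε}ᶜ
  {β,γ,ε}  = {β,ε} ∪ {β,γ}
  {α,β,δ,ε}  = {α,δ,ε} ∪ {β,ε}
  [12 total]
Iteration 3 adds 2:
  {γ}  = {α,β,δ,ε}ᶜ
  {α,δ}  = {β,γ,ε}ᶜ
  [14 total]
Iteration 4: 2 new —
  {γ,ε}  = {γ} ∪ {ε}
  {α,β,δ}  = {α,δ} ∪ {β}
  [16 total]
Iteration 5: no new sets; the family is a σ-algebra.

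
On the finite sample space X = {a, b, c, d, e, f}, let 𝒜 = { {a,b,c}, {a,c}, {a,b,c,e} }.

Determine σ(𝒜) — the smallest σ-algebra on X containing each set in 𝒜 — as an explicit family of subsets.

Seed the family with 𝒜 together with ∅ and X: { ∅, {a,c}, {a,b,c}, {a,b,c,e}, X }.
Round 1 (3 new):
  {d,f}  = complement {a,b,c,e}
  {d,e,f}  = complement {a,b,c}
  {b,d,e,f}  = complement {a,c}
  [8 total]
Round 2 (3 new):
  {a,c,d,f}  = {d,f} ∪ {a,c}
  {a,b,c,d,f}  = {a,b,c} ∪ {d,f}
  {a,c,d,e,f}  = {d,e,f} ∪ {a,c}
  [11 total]
Round 3: 3 new —
  {b}  = complement {a,c,d,e,f}
  {e}  = complement {a,b,c,d,f}
  {b,e}  = complement {a,c,d,f}
  [14 total]
Round 4 adds 2:
  {a,c,e}  = {a,c} ∪ {e}
  {b,d,f}  = {b} ∪ {d,f}
  [16 total]
Round 5: no new sets; the family is a σ-algebra.

Hence σ(𝒜) has 16 members: { ∅, {b}, {e}, {a,c}, {b,e}, {d,f}, {a,b,c}, {a,c,e}, {b,d,f}, {d,e,f}, {a,b,c,e}, {a,c,d,f}, {b,d,e,f}, {a,b,c,d,f}, {a,c,d,e,f}, X }.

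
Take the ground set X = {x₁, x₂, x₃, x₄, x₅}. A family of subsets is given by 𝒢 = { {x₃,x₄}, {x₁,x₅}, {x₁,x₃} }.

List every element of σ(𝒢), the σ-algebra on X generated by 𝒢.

Start: 𝒢 ∪ {∅, X} = { {}, {x₁,x₃}, {x₁,x₅}, {x₃,x₄}, X }.
Pass 1: 6 new —
  {x₁,x₂,x₅}  = ᶜ of {x₃,x₄}
  {x₁,x₃,x₄}  = {x₃,x₄} ∪ {x₁,x₃}
  {x₁,x₃,x₅}  = {x₁,x₃} ∪ {x₁,x₅}
  {x₂,x₃,x₄}  = ᶜ of {x₁,x₅}
  {x₂,x₄,x₅}  = ᶜ of {x₁,x₃}
  {x₁,x₃,x₄,x₅}  = {x₃,x₄} ∪ {x₁,x₅}
  |family| = 11
Pass 2 adds 7:
  {x₂}  = ᶜ of {x₁,x₃,x₄,x₅}
  {x₂,x₄}  = ᶜ of {x₁,x₃,x₅}
  {x₂,x₅}  = ᶜ of {x₁,x₃,x₄}
  {x₁,x₂,x₃,x₄}  = {x₁,x₃,x₄} ∪ {x₂,x₃,x₄}
  {x₁,x₂,x₃,x₅}  = {x₁,x₃,x₅} ∪ {x₁,x₂,x₅}
  {x₁,x₂,x₄,x₅}  = {x₁,x₂,x₅} ∪ {x₂,x₄,x₅}
  {x₂,x₃,x₄,x₅}  = {x₃,x₄} ∪ {x₂,x₄,x₅}
  |family| = 18
Pass 3: 5 new —
  {x₁}  = ᶜ of {x₂,x₃,x₄,x₅}
  {x₃}  = ᶜ of {x₁,x₂,x₄,x₅}
  {x₄}  = ᶜ of {x₁,x₂,x₃,x₅}
  {x₅}  = ᶜ of {x₁,x₂,x₃,x₄}
  {x₁,x₂,x₃}  = {x₁,x₃} ∪ {x₂}
  |family| = 23
Pass 4 adds 9:
  {x₁,x₂}  = {x₂} ∪ {x₁}
  {x₁,x₄}  = {x₄} ∪ {x₁}
  {x₂,x₃}  = {x₂} ∪ {x₃}
  {x₃,x₅}  = {x₅} ∪ {x₃}
  {x₄,x₅}  = ᶜ of {x₁,x₂,x₃}
  {x₁,x₂,x₄}  = {x₂,x₄} ∪ {x₁}
  {x₁,x₄,x₅}  = {x₁,x₅} ∪ {x₄}
  {x₂,x₃,x₅}  = {x₂,x₅} ∪ {x₃}
  {x₃,x₄,x₅}  = {x₃,x₄} ∪ {x₅}
  |family| = 32
Pass 5: no new sets; the family is a σ-algebra.

Therefore σ(𝒢) = { {}, {x₁}, {x₂}, {x₃}, {x₄}, {x₅}, {x₁,x₂}, {x₁,x₃}, {x₁,x₄}, {x₁,x₅}, {x₂,x₃}, {x₂,x₄}, {x₂,x₅}, {x₃,x₄}, {x₃,x₅}, {x₄,x₅}, {x₁,x₂,x₃}, {x₁,x₂,x₄}, {x₁,x₂,x₅}, {x₁,x₃,x₄}, {x₁,x₃,x₅}, {x₁,x₄,x₅}, {x₂,x₃,x₄}, {x₂,x₃,x₅}, {x₂,x₄,x₅}, {x₃,x₄,x₅}, {x₁,x₂,x₃,x₄}, {x₁,x₂,x₃,x₅}, {x₁,x₂,x₄,x₅}, {x₁,x₃,x₄,x₅}, {x₂,x₃,x₄,x₅}, X } (|σ(𝒢)| = 32).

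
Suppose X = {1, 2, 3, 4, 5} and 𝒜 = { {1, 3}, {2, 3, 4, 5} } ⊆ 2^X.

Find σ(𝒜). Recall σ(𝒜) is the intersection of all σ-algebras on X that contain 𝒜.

Start: 𝒜 ∪ {∅, X} = { {}, {1, 3}, {2, 3, 4, 5}, X }.
Round 1. New:
  {1}  = complement {2, 3, 4, 5}
  {2, 4, 5}  = complement {1, 3}
  |family| = 6
Round 2: 1 new —
  {1, 2, 4, 5}  = {2, 4, 5} ∪ {1}
  |family| = 7
Round 3 adds 1:
  {3}  = complement {1, 2, 4, 5}
  |family| = 8
Round 4 adds nothing — fixpoint reached.

Therefore σ(𝒜) = { {}, {1}, {3}, {1, 3}, {2, 4, 5}, {1, 2, 4, 5}, {2, 3, 4, 5}, X } (|σ(𝒜)| = 8).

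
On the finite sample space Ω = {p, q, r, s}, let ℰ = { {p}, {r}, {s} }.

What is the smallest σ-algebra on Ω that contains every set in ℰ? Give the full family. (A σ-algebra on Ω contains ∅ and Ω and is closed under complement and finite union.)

Start: ℰ ∪ {∅, Ω} = { ∅, {p}, {r}, {s}, Ω }.
Iteration 1. New:
  {p, r}  = {r} ∪ {p}
  {p, s}  = {s} ∪ {p}
  {r, s}  = {r} ∪ {s}
  {p, q, r}  = ᶜ of {s}
  {p, q, s}  = ᶜ of {r}
  {q, r, s}  = ᶜ of {p}
  [11 total]
Iteration 2. New:
  {p, q}  = ᶜ of {r, s}
  {q, r}  = ᶜ of {p, s}
  {q, s}  = ᶜ of {p, r}
  {p, r, s}  = {r, s} ∪ {p, s}
  [15 total]
Iteration 3 adds 1:
  {q}  = ᶜ of {p, r, s}
  [16 total]
Iteration 4: closed — nothing new.

Therefore σ(ℰ) = { ∅, {p}, {q}, {r}, {s}, {p, q}, {p, r}, {p, s}, {q, r}, {q, s}, {r, s}, {p, q, r}, {p, q, s}, {p, r, s}, {q, r, s}, Ω } (|σ(ℰ)| = 16).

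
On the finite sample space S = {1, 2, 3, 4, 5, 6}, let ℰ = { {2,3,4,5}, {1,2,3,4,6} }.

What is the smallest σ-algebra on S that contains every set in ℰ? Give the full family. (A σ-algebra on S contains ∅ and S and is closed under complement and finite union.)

Begin from { {}, {2,3,4,5}, {1,2,3,4,6}, S } (that is, ℰ plus ∅ and S).
Step 1 (2 new):
  {5}  = ᶜ of {1,2,3,4,6}
  {1,6}  = ᶜ of {2,3,4,5}
  |family| = 6
Step 2 (1 new):
  {1,5,6}  = {1,6} ∪ {5}
  |family| = 7
Step 3. New:
  {2,3,4}  = ᶜ of {1,5,6}
  |family| = 8
Step 4: stable.

σ(ℰ) = { {}, {5}, {1,6}, {1,5,6}, {2,3,4}, {2,3,4,5}, {1,2,3,4,6}, S }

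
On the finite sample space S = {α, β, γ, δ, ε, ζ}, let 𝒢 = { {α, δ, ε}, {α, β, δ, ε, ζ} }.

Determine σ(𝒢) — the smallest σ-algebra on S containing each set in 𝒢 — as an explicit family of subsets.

Take S₀ = 𝒢 ∪ {∅, S} = { {}, {α, δ, ε}, {α, β, δ, ε, ζ}, S }.
Round 1 (2 new):
  {γ}  = complement {α, β, δ, ε, ζ}
  {β, γ, ζ}  = complement {α, δ, ε}
  (now 6)
Round 2 adds 1:
  {α, γ, δ, ε}  = {α, δ, ε} ∪ {γ}
  (now 7)
Round 3 (1 new):
  {β, ζ}  = complement {α, γ, δ, ε}
  (now 8)
Round 4 adds nothing — fixpoint reached.

|σ(𝒢)| = 8.  σ(𝒢) = { {}, {γ}, {β, ζ}, {α, δ, ε}, {β, γ, ζ}, {α, γ, δ, ε}, {α, β, δ, ε, ζ}, S }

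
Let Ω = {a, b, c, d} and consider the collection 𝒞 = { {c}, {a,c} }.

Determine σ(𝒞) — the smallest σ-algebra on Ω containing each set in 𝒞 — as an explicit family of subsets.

Seed the family with 𝒞 together with ∅ and Ω: { ∅, {c}, {a,c}, Ω }.
Step 1 (2 new):
  {b,d}  = complement {a,c}
  {a,b,d}  = complement {c}
  |family| = 6
Step 2: 1 new —
  {b,c,d}  = {c} ∪ {b,d}
  |family| = 7
Step 3: 1 new —
  {a}  = complement {b,c,d}
  |family| = 8
Step 4: closed — nothing new.

σ(𝒞) = { ∅, {a}, {c}, {a,c}, {b,d}, {a,b,d}, {b,c,d}, Ω }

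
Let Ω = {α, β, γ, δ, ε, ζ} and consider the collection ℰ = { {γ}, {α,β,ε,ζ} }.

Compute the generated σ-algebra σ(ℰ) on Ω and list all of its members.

Seed the family with ℰ together with ∅ and Ω: { {}, {γ}, {α,β,ε,ζ}, Ω }.
Round 1 (3 new):
  {γ,δ}  = complement {α,β,ε,ζ}
  {α,β,γ,ε,ζ}  = {γ} ∪ {α,β,ε,ζ}
  {α,β,δ,ε,ζ}  = complement {γ}
Round 2: +1 →
  {δ}  = complement {α,β,γ,ε,ζ}
Round 3: closed — nothing new.

Hence σ(ℰ) has 8 members: { {}, {γ}, {δ}, {γ,δ}, {α,β,ε,ζ}, {α,β,γ,ε,ζ}, {α,β,δ,ε,ζ}, Ω }.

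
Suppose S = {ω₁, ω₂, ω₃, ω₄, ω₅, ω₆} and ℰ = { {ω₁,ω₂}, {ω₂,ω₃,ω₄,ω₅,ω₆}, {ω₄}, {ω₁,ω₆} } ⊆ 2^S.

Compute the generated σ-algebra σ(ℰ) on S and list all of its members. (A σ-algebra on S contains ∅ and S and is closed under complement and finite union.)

Answer: σ(ℰ) = { {}, {ω₁}, {ω₂}, {ω₄}, {ω₆}, {ω₁,ω₂}, {ω₁,ω₄}, {ω₁,ω₆}, {ω₂,ω₄}, {ω₂,ω₆}, {ω₃,ω₅}, {ω₄,ω₆}, {ω₁,ω₂,ω₄}, {ω₁,ω₂,ω₆}, {ω₁,ω₃,ω₅}, {ω₁,ω₄,ω₆}, {ω₂,ω₃,ω₅}, {ω₂,ω₄,ω₆}, {ω₃,ω₄,ω₅}, {ω₃,ω₅,ω₆}, {ω₁,ω₂,ω₃,ω₅}, {ω₁,ω₂,ω₄,ω₆}, {ω₁,ω₃,ω₄,ω₅}, {ω₁,ω₃,ω₅,ω₆}, {ω₂,ω₃,ω₄,ω₅}, {ω₂,ω₃,ω₅,ω₆}, {ω₃,ω₄,ω₅,ω₆}, {ω₁,ω₂,ω₃,ω₄,ω₅}, {ω₁,ω₂,ω₃,ω₅,ω₆}, {ω₁,ω₃,ω₄,ω₅,ω₆}, {ω₂,ω₃,ω₄,ω₅,ω₆}, S }

Working:
Take S₀ = ℰ ∪ {∅, S} = { {}, {ω₄}, {ω₁,ω₂}, {ω₁,ω₆}, {ω₂,ω₃,ω₄,ω₅,ω₆}, S }.
Round 1: 7 new —
  {ω₁}  = S∖{ω₂,ω₃,ω₄,ω₅,ω₆}
  {ω₁,ω₂,ω₄}  = {ω₁,ω₂} ∪ {ω₄}
  {ω₁,ω₂,ω₆}  = {ω₁,ω₂} ∪ {ω₁,ω₆}
  {ω₁,ω₄,ω₆}  = {ω₁,ω₆} ∪ {ω₄}
  {ω₂,ω₃,ω₄,ω₅}  = S∖{ω₁,ω₆}
  {ω₃,ω₄,ω₅,ω₆}  = S∖{ω₁,ω₂}
  {ω₁,ω₂,ω₃,ω₅,ω₆}  = S∖{ω₄}
  |family| = 13
Round 2: +7 →
  {ω₁,ω₄}  = {ω₄} ∪ {ω₁}
  {ω₂,ω₃,ω₅}  = S∖{ω₁,ω₄,ω₆}
  {ω₃,ω₄,ω₅}  = S∖{ω₁,ω₂,ω₆}
  {ω₃,ω₅,ω₆}  = S∖{ω₁,ω₂,ω₄}
  {ω₁,ω₂,ω₄,ω₆}  = {ω₁,ω₂} ∪ {ω₁,ω₄,ω₆}
  {ω₁,ω₂,ω₃,ω₄,ω₅}  = {ω₁,ω₂} ∪ {ω₂,ω₃,ω₄,ω₅}
  {ω₁,ω₃,ω₄,ω₅,ω₆}  = {ω₃,ω₄,ω₅,ω₆} ∪ {ω₁,ω₆}
  |family| = 20
Round 3 (7 new):
  {ω₂}  = S∖{ω₁,ω₃,ω₄,ω₅,ω₆}
  {ω₆}  = S∖{ω₁,ω₂,ω₃,ω₄,ω₅}
  {ω₃,ω₅}  = S∖{ω₁,ω₂,ω₄,ω₆}
  {ω₁,ω₂,ω₃,ω₅}  = {ω₁,ω₂} ∪ {ω₂,ω₃,ω₅}
  {ω₁,ω₃,ω₄,ω₅}  = {ω₃,ω₄,ω₅} ∪ {ω₁,ω₄}
  {ω₁,ω₃,ω₅,ω₆}  = {ω₁,ω₆} ∪ {ω₃,ω₅,ω₆}
  {ω₂,ω₃,ω₅,ω₆}  = S∖{ω₁,ω₄}
  |family| = 27
Round 4: 4 new —
  {ω₂,ω₄}  = S∖{ω₁,ω₃,ω₅,ω₆}
  {ω₂,ω₆}  = S∖{ω₁,ω₃,ω₄,ω₅}
  {ω₄,ω₆}  = S∖{ω₁,ω₂,ω₃,ω₅}
  {ω₁,ω₃,ω₅}  = {ω₁} ∪ {ω₃,ω₅}
  |family| = 31
Round 5 adds 1:
  {ω₂,ω₄,ω₆}  = S∖{ω₁,ω₃,ω₅}
  |family| = 32
After Round 6 the family is unchanged; done.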